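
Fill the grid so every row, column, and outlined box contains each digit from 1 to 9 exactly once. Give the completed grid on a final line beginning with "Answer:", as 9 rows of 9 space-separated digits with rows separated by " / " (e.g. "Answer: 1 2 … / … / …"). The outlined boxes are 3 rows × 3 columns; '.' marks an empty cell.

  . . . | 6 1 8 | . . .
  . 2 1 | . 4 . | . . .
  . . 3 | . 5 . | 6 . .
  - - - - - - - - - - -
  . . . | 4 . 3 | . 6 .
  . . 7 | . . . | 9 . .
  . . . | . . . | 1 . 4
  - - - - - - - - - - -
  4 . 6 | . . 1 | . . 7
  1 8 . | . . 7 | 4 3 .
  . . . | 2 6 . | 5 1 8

Step 1. [r8c5∈{9}] r8c5's peers cover all but 9 ⇒ r8c5=9.
Step 2. [r2c6∈{9}] r2c6 is down to just 9. So r2c6=9.
Step 3. [r5c9∈{2,3,5}] box 6 places 3 nowhere but r5c9. So r5c9=3.
Step 4. [r6c4∈{5,7,8,9}] in col 4, 9 fits only at r6c4. So r6c4=9.
Step 5. [r9c3∈{9}] nothing but 9 survives at r9c3. So r9c3=9.
Step 6. [r2c1∈{5,6,7,8}] r2c1 is the only open cell in row 2 admitting 6. So r2c1=6.
Step 7. [r3c1∈{7,8,9}] box 1 places 8 nowhere but r3c1 ⇒ r3c1=8.
Step 8. [r5c2∈{1,4,5,6}] 4 has one home in row 5: r5c2 ⇒ r5c2=4.
Step 9. [r8c3∈{2,5}] across box 7, 2 lands solely at r8c3 ⇒ r8c3=2.
Step 10. [r7c2∈{3,5}] 5 has one home in box 7: r7c2, so r7c2=5.
Step 11. [r2c9∈{5}] nothing but 5 survives at r2c9. So r2c9=5.
Step 12. [r4c9∈{2}] r4c9 is down to just 2, so r4c9=2.
Step 13. [r1c9∈{9}] nothing but 9 survives at r1c9, so r1c9=9.
Step 14. [r1c2∈{7}] r1c2 is down to just 7 ⇒ r1c2=7.
Step 15. [r1c1∈{5}] r1c1 has the single candidate 5, so r1c1=5.
Step 16. [r2c4∈{3,7}] in box 2, 3 fits only at r2c4, so r2c4=3.
Step 17. [r3c6∈{2}] nothing but 2 survives at r3c6. So r3c6=2.
Step 18. [r5c1∈{2}] r5c1 has the single candidate 2. So r5c1=2.
Step 19. [r5c5∈{8}] nothing but 8 survives at r5c5, so r5c5=8.
Step 20. [r5c8∈{5}] r5c8's peers cover all but 5 ⇒ r5c8=5.
Step 21. [r6c6∈{5,6}] 5 has one home in col 6: r6c6, so r6c6=5.
Step 22. [r6c1∈{3}] r6c1 has the single candidate 3 ⇒ r6c1=3.
Step 23. [r6c3∈{8}] r6c3's peers cover all but 8, so r6c3=8.
Step 24. [r6c8∈{7}] nothing but 7 survives at r6c8 ⇒ r6c8=7.
Step 25. [r7c7∈{2}] r7c7's peers cover all but 2, so r7c7=2.
Step 26. [r4c1∈{9}] r4c1 is down to just 9 ⇒ r4c1=9.
Step 27. [r1c3∈{4}] only 4 remains possible at r1c3 ⇒ r1c3=4.
Step 28. [r4c7∈{8}] r4c7 has the single candidate 8. So r4c7=8.
Step 29. [r9c1∈{7}] r9c1 is down to just 7. So r9c1=7.
Step 30. [r7c5∈{3}] r7c5 has the single candidate 3. So r7c5=3.
Step 31. [r4c3∈{5}] nothing but 5 survives at r4c3, so r4c3=5.
Step 32. [r4c5∈{7}] r4c5 is down to just 7, so r4c5=7.
Step 33. [r6c5∈{2}] nothing but 2 survives at r6c5. So r6c5=2.
Step 34. [r1c8∈{2}] r1c8's peers cover all but 2 ⇒ r1c8=2.
Step 35. [r8c4∈{5}] r8c4 is down to just 5, so r8c4=5.
Step 36. [r5c6∈{6}] nothing but 6 survives at r5c6 ⇒ r5c6=6.
Step 37. [r7c8∈{9}] r7c8 is down to just 9 ⇒ r7c8=9.
Step 38. [r3c8∈{4}] nothing but 4 survives at r3c8, so r3c8=4.
Step 39. [r2c8∈{8}] r2c8's peers cover all but 8. So r2c8=8.
Step 40. [r9c6∈{4}] only 4 remains possible at r9c6. So r9c6=4.
Step 41. [r2c7∈{7}] r2c7's peers cover all but 7, so r2c7=7.
Step 42. [r1c7∈{3}] r1c7's peers cover all but 3 ⇒ r1c7=3.
Step 43. [r8c9∈{6}] r8c9's peers cover all but 6. So r8c9=6.
Step 44. [r4c2∈{1}] r4c2 has the single candidate 1. So r4c2=1.
Step 45. [r3c4∈{7}] r3c4 has the single candidate 7 ⇒ r3c4=7.
Step 46. [r7c4∈{8}] only 8 remains possible at r7c4 ⇒ r7c4=8.
Step 47. [r9c2∈{3}] r9c2 has the single candidate 3. So r9c2=3.
Step 48. [r6c2∈{6}] only 6 remains possible at r6c2, so r6c2=6.
Step 49. [r3c2∈{9}] r3c2's peers cover all but 9 ⇒ r3c2=9.
Step 50. [r3c9∈{1}] only 1 remains possible at r3c9. So r3c9=1.
Step 51. [r5c4∈{1}] r5c4's peers cover all but 1, so r5c4=1.

Answer: 5 7 4 6 1 8 3 2 9 / 6 2 1 3 4 9 7 8 5 / 8 9 3 7 5 2 6 4 1 / 9 1 5 4 7 3 8 6 2 / 2 4 7 1 8 6 9 5 3 / 3 6 8 9 2 5 1 7 4 / 4 5 6 8 3 1 2 9 7 / 1 8 2 5 9 7 4 3 6 / 7 3 9 2 6 4 5 1 8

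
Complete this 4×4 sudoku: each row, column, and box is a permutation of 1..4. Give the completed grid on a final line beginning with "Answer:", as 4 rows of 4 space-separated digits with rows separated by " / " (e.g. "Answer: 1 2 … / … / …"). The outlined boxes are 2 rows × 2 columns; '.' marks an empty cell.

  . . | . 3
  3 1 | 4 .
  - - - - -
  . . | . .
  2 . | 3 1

Step 1. [r3c4∈{2,4}] in col 4, 4 fits only at r3c4. So r3c4=4.
Step 2. [r1c2∈{2,4}] 2 has one home in col 2: r1c2 ⇒ r1c2=2.
Step 3. [r3c3∈{2}] only 2 remains possible at r3c3 ⇒ r3c3=2.
Step 4. [r2c4∈{2}] only 2 remains possible at r2c4 ⇒ r2c4=2.
Step 5. [r3c2∈{3}] only 3 remains possible at r3c2. So r3c2=3.
Step 6. [r4c2∈{4}] r4c2's peers cover all but 4 ⇒ r4c2=4.
Step 7. [r1c1∈{4}] r1c1's peers cover all but 4 ⇒ r1c1=4.
Step 8. [r3c1∈{1}] r3c1 is down to just 1. So r3c1=1.
Step 9. [r1c3∈{1}] r1c3's peers cover all but 1 ⇒ r1c3=1.

Answer: 4 2 1 3 / 3 1 4 2 / 1 3 2 4 / 2 4 3 1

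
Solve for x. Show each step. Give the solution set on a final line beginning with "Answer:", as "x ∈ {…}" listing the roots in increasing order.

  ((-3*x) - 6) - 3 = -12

Step 1. [((-3*x) - 6) - 3 = -12] add 3: x sits inside (… - 3), so sub: (-3*x) - 6 = -9.
Step 2. [(-3*x) - 6 = -9] common factor -3 (LHS and -9) — divide through. So factor: x + 2 = 3.
Step 3. [x + 2 = 3] the outer +2 inverts by subtracting 2 ⇒ sub: x = 1.

Answer: x ∈ {1}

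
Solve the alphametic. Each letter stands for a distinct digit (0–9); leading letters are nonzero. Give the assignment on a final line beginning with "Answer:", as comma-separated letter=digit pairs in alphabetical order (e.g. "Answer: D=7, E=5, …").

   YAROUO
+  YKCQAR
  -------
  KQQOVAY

Step 1. [col 1: O + R ≡ Y (mod 10)] Y=9 is one option consistent with column 1 (O + R ≡ Y (mod 10), carry-in 0) — take it, so Y=9.
Step 2. [col 1: O + R ≡ Y (mod 10)] no forcing yet in column 1 (carry-in 0); O=6 is free and consistent — try it ⇒ O=6.
Step 3. [col 1: O + R ≡ Y (mod 10)] from column 1 (O=6, Y=9, carry-in 0, digits 6,9 already taken and all letters distinct): R must equal 3 ⇒ R=3.
Step 4. [K] adding two 6-digit numbers gives at most 6+1 digits, and here it does — K is that final carry and must be 1, so K=1.
Step 5. [col 2: U + A ≡ A (mod 10)] column 2 reads U+A+carry(0)=A with nothing yet; with digits 1,3,6,9 already taken and all letters distinct, the only value for U is 0. So U=0.
Step 6. [col 2: U + A ≡ A (mod 10)] A=7 is one option consistent with column 2 (U + A ≡ A (mod 10), carry-in 0) — take it. So A=7.
Step 7. [col 3: O + Q ≡ V (mod 10)] column 3 (O + Q ≡ V (mod 10), carry-in 0) doesn't pin Q yet; pick Q=8 and continue ⇒ Q=8.
Step 8. [col 3: O + Q ≡ V (mod 10)] from column 3 (O=6, Q=8, carry-in 0, digits 0,1,3,6,7,8,9 already taken and all letters distinct): V must equal 4. So V=4.
Step 9. [col 4: R + C ≡ O (mod 10)] in column 4 we have R+C≡O with carry-in 1; given R=3, O=6 and digits 0,1,3,4,6,7,8,9 already taken and all letters distinct, that pins C to 2. So C=2.

Answer: A=7, C=2, K=1, O=6, Q=8, R=3, U=0, V=4, Y=9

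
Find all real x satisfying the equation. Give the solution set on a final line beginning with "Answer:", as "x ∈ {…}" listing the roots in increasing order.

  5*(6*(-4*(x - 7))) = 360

Step 1. [5*(6*(-4*(x - 7))) = 360] divide by the outer 5. So div: 6*(-4*(x - 7)) = 72.
Step 2. [6*(-4*(x - 7)) = 72] leading coefficient 6: divide by 6, so div: -4*(x - 7) = 12.
Step 3. [-4*(x - 7) = 12] leading coefficient -4: divide by -4. So div: x - 7 = -3.
Step 4. [x - 7 = -3] peel the -7: add 7 from each side ⇒ sub: x = 4.

Answer: x ∈ {4}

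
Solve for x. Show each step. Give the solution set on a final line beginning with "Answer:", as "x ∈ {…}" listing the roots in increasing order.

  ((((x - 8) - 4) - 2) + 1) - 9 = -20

Step 1. [((((x - 8) - 4) - 2) + 1) - 9 = -20] -9 is outermost — add 9 both sides. So sub: (((x - 8) - 4) - 2) + 1 = -11.
Step 2. [(((x - 8) - 4) - 2) + 1 = -11] peel the +1: subtract 1 from each side. So sub: ((x - 8) - 4) - 2 = -12.
Step 3. [((x - 8) - 4) - 2 = -12] -2 is outermost — add 2 both sides, so sub: (x - 8) - 4 = -10.
Step 4. [(x - 8) - 4 = -10] add 4: x sits inside (… - 4). So sub: x - 8 = -6.
Step 5. [x - 8 = -6] peel the -8: add 8 from each side. So sub: x = 2.

Answer: x ∈ {2}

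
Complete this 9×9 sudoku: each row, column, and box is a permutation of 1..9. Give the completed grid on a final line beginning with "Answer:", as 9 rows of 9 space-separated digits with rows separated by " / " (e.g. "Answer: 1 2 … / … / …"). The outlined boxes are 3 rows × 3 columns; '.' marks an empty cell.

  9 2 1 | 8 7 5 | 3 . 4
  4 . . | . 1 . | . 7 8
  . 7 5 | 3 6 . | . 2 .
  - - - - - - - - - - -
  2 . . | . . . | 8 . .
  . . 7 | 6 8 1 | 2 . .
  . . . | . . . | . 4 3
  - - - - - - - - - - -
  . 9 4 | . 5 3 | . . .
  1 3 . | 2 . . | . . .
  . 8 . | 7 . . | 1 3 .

Step 1. [r8c3∈{6}] r8c3's peers cover all but 6. So r8c3=6.
Step 2. [r3c7∈{9}] r3c7 is down to just 9 ⇒ r3c7=9.
Step 3. [r6c1∈{5,6,8}] 6 has one home in col 1: r6c1, so r6c1=6.
Step 4. [r4c8∈{1,5,6,9}] in col 8, 1 fits only at r4c8. So r4c8=1.
Step 5. [r4c9∈{5,6,7,9}] 6 has one home in row 4: r4c9 ⇒ r4c9=6.
Step 6. [r4c4∈{4,5,9}] 4 has one home in col 4: r4c4, so r4c4=4.
Step 7. [r6c7∈{5,7}] box 6 places 7 nowhere but r6c7. So r6c7=7.
Step 8. [r8c6∈{4,8,9}] across col 6, 8 lands solely at r8c6, so r8c6=8.
Step 9. [r8c9∈{5,7,9}] row 8 places 7 nowhere but r8c9. So r8c9=7.
Step 10. [r4c2∈{5}] r4c2 has the single candidate 5 ⇒ r4c2=5.
Step 11. [r2c7∈{5,6}] across row 2, 5 lands solely at r2c7. So r2c7=5.
Step 12. [r8c8∈{5,9}] row 8 places 5 nowhere but r8c8 ⇒ r8c8=5.
Step 13. [r8c5∈{4,9}] in row 8, 9 fits only at r8c5, so r8c5=9.
Step 14. [r9c9∈{2,9}] in row 9, 9 fits only at r9c9 ⇒ r9c9=9.
Step 15. [r2c4∈{9}] nothing but 9 survives at r2c4 ⇒ r2c4=9.
Step 16. [r6c3∈{8,9}] row 6 places 8 nowhere but r6c3. So r6c3=8.
Step 17. [r4c3∈{3,9}] r4c3 is the only open cell in col 3 admitting 9 ⇒ r4c3=9.
Step 18. [r9c5∈{4}] r9c5 is down to just 4 ⇒ r9c5=4.
Step 19. [r7c8∈{6,8}] across row 7, 8 lands solely at r7c8. So r7c8=8.
Step 20. [r2c6∈{2}] r2c6 has the single candidate 2 ⇒ r2c6=2.
Step 21. [r7c1∈{7}] r7c1 has the single candidate 7. So r7c1=7.
Step 22. [r5c2∈{4}] nothing but 4 survives at r5c2 ⇒ r5c2=4.
Step 23. [r8c7∈{4}] r8c7 is down to just 4 ⇒ r8c7=4.
Step 24. [r4c5∈{3}] only 3 remains possible at r4c5. So r4c5=3.
Step 25. [r2c3∈{3}] r2c3 is down to just 3 ⇒ r2c3=3.
Step 26. [r6c2∈{1}] r6c2 is down to just 1, so r6c2=1.
Step 27. [r5c1∈{3}] nothing but 3 survives at r5c1, so r5c1=3.
Step 28. [r9c6∈{6}] r9c6 is down to just 6 ⇒ r9c6=6.
Step 29. [r7c4∈{1}] r7c4 is down to just 1, so r7c4=1.
Step 30. [r7c9∈{2}] r7c9's peers cover all but 2. So r7c9=2.
Step 31. [r1c8∈{6}] r1c8 has the single candidate 6, so r1c8=6.
Step 32. [r9c3∈{2}] only 2 remains possible at r9c3 ⇒ r9c3=2.
Step 33. [r7c7∈{6}] r7c7 has the single candidate 6, so r7c7=6.
Step 34. [r5c9∈{5}] r5c9 has the single candidate 5. So r5c9=5.
Step 35. [r6c5∈{2}] r6c5 has the single candidate 2. So r6c5=2.
Step 36. [r3c9∈{1}] nothing but 1 survives at r3c9 ⇒ r3c9=1.
Step 37. [r6c6∈{9}] r6c6 has the single candidate 9 ⇒ r6c6=9.
Step 38. [r6c4∈{5}] only 5 remains possible at r6c4. So r6c4=5.
Step 39. [r9c1∈{5}] nothing but 5 survives at r9c1 ⇒ r9c1=5.
Step 40. [r3c6∈{4}] only 4 remains possible at r3c6. So r3c6=4.
Step 41. [r2c2∈{6}] r2c2's peers cover all but 6. So r2c2=6.
Step 42. [r3c1∈{8}] only 8 remains possible at r3c1, so r3c1=8.
Step 43. [r5c8∈{9}] r5c8 has the single candidate 9. So r5c8=9.
Step 44. [r4c6∈{7}] only 7 remains possible at r4c6. So r4c6=7.

Answer: 9 2 1 8 7 5 3 6 4 / 4 6 3 9 1 2 5 7 8 / 8 7 5 3 6 4 9 2 1 / 2 5 9 4 3 7 8 1 6 / 3 4 7 6 8 1 2 9 5 / 6 1 8 5 2 9 7 4 3 / 7 9 4 1 5 3 6 8 2 / 1 3 6 2 9 8 4 5 7 / 5 8 2 7 4 6 1 3 9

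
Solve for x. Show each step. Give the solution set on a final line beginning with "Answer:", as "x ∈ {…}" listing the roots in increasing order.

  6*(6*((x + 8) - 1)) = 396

Step 1. [6*(6*((x + 8) - 1)) = 396] divide by the outer 6 ⇒ div: 6*((x + 8) - 1) = 66.
Step 2. [6*((x + 8) - 1) = 66] 6·(inner) — divide through by 6 ⇒ div: (x + 8) - 1 = 11.
Step 3. [(x + 8) - 1 = 11] add 1: x sits inside (… - 1) ⇒ sub: x + 8 = 12.
Step 4. [x + 8 = 12] 8 comes off first (subtract 8), so sub: x = 4.

Answer: x ∈ {4}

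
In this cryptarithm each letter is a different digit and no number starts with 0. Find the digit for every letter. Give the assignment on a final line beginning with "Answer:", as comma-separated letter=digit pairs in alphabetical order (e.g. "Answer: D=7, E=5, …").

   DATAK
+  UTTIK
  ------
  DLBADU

Step 1. [col 1: K + K ≡ U (mod 10)] K=4 is one option consistent with column 1 (K + K ≡ U (mod 10), carry-in 0) — take it ⇒ K=4.
Step 2. [D] D is the leading digit of a 6-digit sum of two 5-digit numbers; the final carry is exactly 1 ⇒ D=1.
Step 3. [col 1: K + K ≡ U (mod 10)] column 1 reads K+K+carry(0)=U with K=4; with digits 1,4 already taken and all letters distinct, the only value for U is 8, so U=8.
Step 4. [col 2: A + I ≡ D (mod 10)] no forcing yet in column 2 (carry-in 0); I=6 is free and consistent — try it, so I=6.
Step 5. [col 2: A + I ≡ D (mod 10)] from column 2 (I=6, D=1, carry-in 0, digits 1,4,6,8 already taken and all letters distinct): A must equal 5 ⇒ A=5.
Step 6. [col 3: T + T ≡ A (mod 10)] T=7 is one option consistent with column 3 (T + T ≡ A (mod 10), carry-in 1) — take it. So T=7.
Step 7. [col 4: A + T ≡ B (mod 10)] in column 4 we have A+T≡B with carry-in 1; given A=5, T=7 and digits 1,4,5,6,7,8 already taken and all letters distinct, that pins B to 3 ⇒ B=3.
Step 8. [col 5: D + U ≡ L (mod 10)] column 5 reads D+U+carry(1)=L with D=1, U=8; with digits 1,3,4,5,6,7,8 already taken and all letters distinct, the only value for L is 0, so L=0.

Answer: A=5, B=3, D=1, I=6, K=4, L=0, T=7, U=8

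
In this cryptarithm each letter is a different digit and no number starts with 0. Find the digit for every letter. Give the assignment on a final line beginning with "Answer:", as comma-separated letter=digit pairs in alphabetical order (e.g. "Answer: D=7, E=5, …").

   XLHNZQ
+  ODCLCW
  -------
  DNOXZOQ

Step 1. [D] the sum has 7 digits but both addends have 6; that extra leading digit D is the final carry, namely 1. So D=1.
Step 2. [col 1: Q + W ≡ Q (mod 10)] column 1: given nothing yet, carry-in 0, and digits 1 already taken and all letters distinct, Q+W≡Q (mod 10) forces W=0. So W=0.
Step 3. [col 1: Q + W ≡ Q (mod 10)] column 1 (Q + W ≡ Q (mod 10), carry-in 0) doesn't pin Q yet; pick Q=4 and continue. So Q=4.
Step 4. [col 2: Z + C ≡ O (mod 10)] no forcing yet in column 2 (carry-in 0); C=9 is free and consistent — try it, so C=9.
Step 5. [col 2: Z + C ≡ O (mod 10)] O=5 is one option consistent with column 2 (Z + C ≡ O (mod 10), carry-in 0) — take it. So O=5.
Step 6. [col 2: Z + C ≡ O (mod 10)] column 2: given C=9, O=5, carry-in 0, and digits 0,1,4,5,9 already taken and all letters distinct, Z+C≡O (mod 10) forces Z=6. So Z=6.
Step 7. [col 3: N + L ≡ Z (mod 10)] no forcing yet in column 3 (carry-in 1); N=2 is free and consistent — try it ⇒ N=2.
Step 8. [col 3: N + L ≡ Z (mod 10)] in column 3 we have N+L≡Z with carry-in 1; given N=2, Z=6 and digits 0,1,2,4,5,6,9 already taken and all letters distinct, that pins L to 3 ⇒ L=3.
Step 9. [col 4: H + C ≡ X (mod 10)] from column 4 (C=9, carry-in 0, digits 0,1,2,3,4,5,6,9 already taken and all letters distinct): X must equal 7. So X=7.
Step 10. [col 4: H + C ≡ X (mod 10)] in column 4 we have H+C≡X with carry-in 0; given C=9, X=7 and digits 0,1,2,3,4,5,6,7,9 already taken and all letters distinct, that pins H to 8 ⇒ H=8.

Answer: C=9, D=1, H=8, L=3, N=2, O=5, Q=4, W=0, X=7, Z=6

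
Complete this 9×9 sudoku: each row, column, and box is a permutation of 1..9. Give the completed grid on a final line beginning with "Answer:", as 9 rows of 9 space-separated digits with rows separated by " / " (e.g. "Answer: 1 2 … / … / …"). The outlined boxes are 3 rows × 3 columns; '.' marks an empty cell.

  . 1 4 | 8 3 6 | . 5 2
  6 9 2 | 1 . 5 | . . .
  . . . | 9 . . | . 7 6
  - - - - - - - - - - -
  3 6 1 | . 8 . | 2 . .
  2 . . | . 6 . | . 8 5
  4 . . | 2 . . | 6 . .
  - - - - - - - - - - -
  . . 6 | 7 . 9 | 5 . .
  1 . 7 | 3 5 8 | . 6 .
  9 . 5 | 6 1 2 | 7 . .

Step 1. [r3c6∈{4}] only 4 remains possible at r3c6. So r3c6=4.
Step 2. [r7c1∈{8}] only 8 remains possible at r7c1. So r7c1=8.
Step 3. [r4c6∈{7}] only 7 remains possible at r4c6. So r4c6=7.
Step 4. [r6c9∈{1,3,7,9}] r6c9 is the only open cell in col 9 admitting 7, so r6c9=7.
Step 5. [r7c8∈{1,2,3,4}] 2 has one home in col 8: r7c8 ⇒ r7c8=2.
Step 6. [r6c8∈{1,3,9}] across col 8, 1 lands solely at r6c8, so r6c8=1.
Step 7. [r5c7∈{3,4,9}] in box 6, 3 fits only at r5c7 ⇒ r5c7=3.
Step 8. [r9c9∈{3,4,8}] in row 9, 8 fits only at r9c9, so r9c9=8.
Step 9. [r4c8∈{4,9}] r4c8 is the only open cell in col 8 admitting 9. So r4c8=9.
Step 10. [r4c9∈{4}] only 4 remains possible at r4c9 ⇒ r4c9=4.
Step 11. [r3c3∈{3,8}] 3 has one home in col 3: r3c3 ⇒ r3c3=3.
Step 12. [r3c2∈{5,8}] across box 1, 8 lands solely at r3c2, so r3c2=8.
Step 13. [r2c9∈{3}] r2c9 is down to just 3, so r2c9=3.
Step 14. [r9c8∈{3,4}] in col 8, 3 fits only at r9c8. So r9c8=3.
Step 15. [r8c7∈{4,9}] across box 9, 4 lands solely at r8c7 ⇒ r8c7=4.
Step 16. [r5c3∈{9}] nothing but 9 survives at r5c3. So r5c3=9.
Step 17. [r7c2∈{3,4}] row 7 places 3 nowhere but r7c2. So r7c2=3.
Step 18. [r5c4∈{4}] r5c4's peers cover all but 4, so r5c4=4.
Step 19. [r1c1∈{7}] r1c1 has the single candidate 7. So r1c1=7.
Step 20. [r6c6∈{3}] r6c6's peers cover all but 3, so r6c6=3.
Step 21. [r3c1∈{5}] r3c1 has the single candidate 5 ⇒ r3c1=5.
Step 22. [r6c2∈{5}] r6c2 is down to just 5. So r6c2=5.
Step 23. [r1c7∈{9}] nothing but 9 survives at r1c7 ⇒ r1c7=9.
Step 24. [r6c5∈{9}] only 9 remains possible at r6c5. So r6c5=9.
Step 25. [r5c6∈{1}] r5c6 has the single candidate 1. So r5c6=1.
Step 26. [r8c9∈{9}] r8c9's peers cover all but 9 ⇒ r8c9=9.
Step 27. [r2c5∈{7}] r2c5 is down to just 7 ⇒ r2c5=7.
Step 28. [r2c7∈{8}] r2c7's peers cover all but 8. So r2c7=8.
Step 29. [r3c7∈{1}] only 1 remains possible at r3c7. So r3c7=1.
Step 30. [r7c9∈{1}] nothing but 1 survives at r7c9. So r7c9=1.
Step 31. [r3c5∈{2}] only 2 remains possible at r3c5. So r3c5=2.
Step 32. [r8c2∈{2}] nothing but 2 survives at r8c2 ⇒ r8c2=2.
Step 33. [r2c8∈{4}] r2c8 is down to just 4. So r2c8=4.
Step 34. [r5c2∈{7}] r5c2's peers cover all but 7 ⇒ r5c2=7.
Step 35. [r9c2∈{4}] r9c2's peers cover all but 4, so r9c2=4.
Step 36. [r7c5∈{4}] r7c5 has the single candidate 4. So r7c5=4.
Step 37. [r4c4∈{5}] r4c4 has the single candidate 5. So r4c4=5.
Step 38. [r6c3∈{8}] r6c3 is down to just 8 ⇒ r6c3=8.

Answer: 7 1 4 8 3 6 9 5 2 / 6 9 2 1 7 5 8 4 3 / 5 8 3 9 2 4 1 7 6 / 3 6 1 5 8 7 2 9 4 / 2 7 9 4 6 1 3 8 5 / 4 5 8 2 9 3 6 1 7 / 8 3 6 7 4 9 5 2 1 / 1 2 7 3 5 8 4 6 9 / 9 4 5 6 1 2 7 3 8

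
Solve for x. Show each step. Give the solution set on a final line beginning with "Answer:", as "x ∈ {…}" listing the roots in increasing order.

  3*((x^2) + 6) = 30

Step 1. [3*((x^2) + 6) = 30] 3·(inner) — divide through by 3. So div: (x^2) + 6 = 10.
Step 2. [(x^2) + 6 = 10] peel the +6: subtract 6 from each side ⇒ sub: x^2 = 4.
Step 3. [x^2 = 4] √ both sides: 4 ≥ 0 gives two branches. So sqrt: x = 2 or -2.

Answer: x ∈ {-2, 2}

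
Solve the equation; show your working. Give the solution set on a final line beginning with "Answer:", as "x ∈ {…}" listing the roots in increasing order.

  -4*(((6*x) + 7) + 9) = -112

Step 1. [-4*(((6*x) + 7) + 9) = -112] leading coefficient -4: divide by -4 ⇒ div: ((6*x) + 7) + 9 = 28.
Step 2. [((6*x) + 7) + 9 = 28] +9 is outermost — subtract 9 both sides ⇒ sub: (6*x) + 7 = 19.
Step 3. [(6*x) + 7 = 19] peel the +7: subtract 7 from each side. So sub: 6*x = 12.
Step 4. [6*x = 12] leading coefficient 6: divide by 6. So div: x = 2.

Answer: x ∈ {2}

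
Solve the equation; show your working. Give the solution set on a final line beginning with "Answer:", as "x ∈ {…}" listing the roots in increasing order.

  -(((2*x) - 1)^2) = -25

Step 1. [-(((2*x) - 1)^2) = -25] leading − — multiply by −1, so neg: ((2*x) - 1)^2 = 25.
Step 2. [((2*x) - 1)^2 = 25] LHS squared, RHS 25 ≥ 0: apply √ (±). So sqrt: (2*x) - 1 = 5 or -5.
Step 3. [(2*x) - 1 = 5 or -5] the outer -1 inverts by adding 1. So sub: 2*x = 6 or -4.
Step 4. [2*x = 6 or -4] 2·(inner) — divide through by 2, so div: x = 3 or -2.

Answer: x ∈ {-2, 3}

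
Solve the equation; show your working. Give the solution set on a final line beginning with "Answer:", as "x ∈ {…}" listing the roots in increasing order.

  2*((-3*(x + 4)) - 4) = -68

Step 1. [2*((-3*(x + 4)) - 4) = -68] leading coefficient 2: divide by 2. So div: (-3*(x + 4)) - 4 = -34.
Step 2. [(-3*(x + 4)) - 4 = -34] peel the -4: add 4 from each side, so sub: -3*(x + 4) = -30.
Step 3. [-3*(x + 4) = -30] leading coefficient -3: divide by -3 ⇒ div: x + 4 = 10.
Step 4. [x + 4 = 10] 4 comes off first (subtract 4), so sub: x = 6.

Answer: x ∈ {6}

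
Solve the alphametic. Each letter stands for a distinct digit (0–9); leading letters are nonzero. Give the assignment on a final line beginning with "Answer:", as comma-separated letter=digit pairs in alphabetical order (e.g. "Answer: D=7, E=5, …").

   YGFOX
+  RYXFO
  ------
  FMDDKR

Step 1. [col 1: X + O ≡ R (mod 10)] no forcing yet in column 1 (carry-in 0); R=5 is free and consistent — try it ⇒ R=5.
Step 2. [col 1: X + O ≡ R (mod 10)] column 1 (X + O ≡ R (mod 10), carry-in 0) doesn't pin X yet; pick X=9 and continue ⇒ X=9.
Step 3. [F] adding two 5-digit numbers gives at most 5+1 digits, and here it does — F is that final carry and must be 1, so F=1.
Step 4. [col 1: X + O ≡ R (mod 10)] from column 1 (X=9, R=5, carry-in 0, digits 1,5,9 already taken and all letters distinct): O must equal 6. So O=6.
Step 5. [col 2: O + F ≡ K (mod 10)] from column 2 (O=6, F=1, carry-in 1, digits 1,5,6,9 already taken and all letters distinct): K must equal 8, so K=8.
Step 6. [col 3: F + X ≡ D (mod 10)] in column 3 we have F+X≡D with carry-in 0; given F=1, X=9 and digits 1,5,6,8,9 already taken and all letters distinct, that pins D to 0, so D=0.
Step 7. [col 4: G + Y ≡ D (mod 10)] several values work for Y in column 4 (G + Y ≡ D (mod 10), carry-in 1); try Y=7 ⇒ Y=7.
Step 8. [col 4: G + Y ≡ D (mod 10)] column 4 reads G+Y+carry(1)=D with Y=7, D=0; with digits 0,1,5,6,7,8,9 already taken and all letters distinct, the only value for G is 2, so G=2.
Step 9. [col 5: Y + R ≡ M (mod 10)] in column 5 we have Y+R≡M with carry-in 1; given Y=7, R=5 and digits 0,1,2,5,6,7,8,9 already taken and all letters distinct, that pins M to 3, so M=3.

Answer: D=0, F=1, G=2, K=8, M=3, O=6, R=5, X=9, Y=7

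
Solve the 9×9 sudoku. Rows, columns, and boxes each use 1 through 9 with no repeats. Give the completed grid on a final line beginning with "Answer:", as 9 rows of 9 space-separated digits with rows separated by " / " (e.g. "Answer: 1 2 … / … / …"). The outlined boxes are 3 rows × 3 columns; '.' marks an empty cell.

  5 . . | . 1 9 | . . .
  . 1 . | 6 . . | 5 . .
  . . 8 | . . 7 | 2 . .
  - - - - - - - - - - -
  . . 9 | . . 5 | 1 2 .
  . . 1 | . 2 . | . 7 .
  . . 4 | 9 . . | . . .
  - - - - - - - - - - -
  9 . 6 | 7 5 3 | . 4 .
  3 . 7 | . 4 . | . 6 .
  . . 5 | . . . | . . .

Step 1. [r7c7∈{8}] r7c7 has the single candidate 8, so r7c7=8.
Step 2. [r3c5∈{3}] only 3 remains possible at r3c5, so r3c5=3.
Step 3. [r9c1∈{1,2,4,8}] across col 1, 1 lands solely at r9c1. So r9c1=1.
Step 4. [r2c5∈{8}] r2c5 is down to just 8 ⇒ r2c5=8.
Step 5. [r7c2∈{2}] r7c2 has the single candidate 2. So r7c2=2.
Step 6. [r8c2∈{8}] r8c2 is down to just 8, so r8c2=8.
Step 7. [r8c9∈{1,2,5,9}] r8c9 is the only open cell in row 8 admitting 5. So r8c9=5.
Step 8. [r9c9∈{2,3,7,9}] 2 has one home in col 9: r9c9. So r9c9=2.
Step 9. [r3c2∈{4,6,9}] 9 has one home in col 2: r3c2 ⇒ r3c2=9.
Step 10. [r6c1∈{2,6,7,8}] r6c1 is the only open cell in row 6 admitting 2. So r6c1=2.
Step 11. [r9c4∈{8}] r9c4 is down to just 8 ⇒ r9c4=8.
Step 12. [r9c5∈{6,9}] col 5 places 9 nowhere but r9c5 ⇒ r9c5=9.
Step 13. [r9c8∈{3}] r9c8 has the single candidate 3 ⇒ r9c8=3.
Step 14. [r6c6∈{1,6,8}] row 6 places 1 nowhere but r6c6. So r6c6=1.
Step 15. [r5c6∈{4,6,8}] in col 6, 8 fits only at r5c6 ⇒ r5c6=8.
Step 16. [r5c1∈{6}] r5c1's peers cover all but 6. So r5c1=6.
Step 17. [r3c9∈{1,4,6}] r3c9 is the only open cell in row 3 admitting 6 ⇒ r3c9=6.
Step 18. [r2c6∈{2,4}] in col 6, 4 fits only at r2c6. So r2c6=4.
Step 19. [r2c1∈{7}] r2c1 is down to just 7. So r2c1=7.
Step 20. [r1c9∈{3,4,7,8}] r1c9 is the only open cell in col 9 admitting 7, so r1c9=7.
Step 21. [r1c7∈{3,4}] box 3 places 4 nowhere but r1c7. So r1c7=4.
Step 22. [r2c9∈{3,9}] in box 3, 3 fits only at r2c9, so r2c9=3.
Step 23. [r5c2∈{3,5}] row 5 places 5 nowhere but r5c2. So r5c2=5.
Step 24. [r5c9∈{4,9}] 9 has one home in col 9: r5c9, so r5c9=9.
Step 25. [r1c4∈{2}] r1c4 has the single candidate 2, so r1c4=2.
Step 26. [r4c5∈{6,7}] row 4 places 6 nowhere but r4c5 ⇒ r4c5=6.
Step 27. [r6c9∈{8}] r6c9 is down to just 8, so r6c9=8.
Step 28. [r5c4∈{3,4}] r5c4 is the only open cell in row 5 admitting 4. So r5c4=4.
Step 29. [r4c2∈{3,7}] across row 4, 7 lands solely at r4c2. So r4c2=7.
Step 30. [r6c2∈{3}] r6c2 is down to just 3 ⇒ r6c2=3.
Step 31. [r2c3∈{2}] r2c3 has the single candidate 2, so r2c3=2.
Step 32. [r9c7∈{7}] nothing but 7 survives at r9c7, so r9c7=7.
Step 33. [r8c7∈{9}] only 9 remains possible at r8c7, so r8c7=9.
Step 34. [r9c2∈{4}] r9c2 is down to just 4 ⇒ r9c2=4.
Step 35. [r6c5∈{7}] r6c5 has the single candidate 7 ⇒ r6c5=7.
Step 36. [r7c9∈{1}] r7c9 has the single candidate 1. So r7c9=1.
Step 37. [r1c3∈{3}] only 3 remains possible at r1c3. So r1c3=3.
Step 38. [r1c8∈{8}] nothing but 8 survives at r1c8, so r1c8=8.
Step 39. [r4c4∈{3}] r4c4's peers cover all but 3. So r4c4=3.
Step 40. [r8c4∈{1}] only 1 remains possible at r8c4. So r8c4=1.
Step 41. [r2c8∈{9}] r2c8 has the single candidate 9. So r2c8=9.
Step 42. [r4c1∈{8}] r4c1's peers cover all but 8. So r4c1=8.
Step 43. [r4c9∈{4}] r4c9's peers cover all but 4 ⇒ r4c9=4.
Step 44. [r5c7∈{3}] only 3 remains possible at r5c7, so r5c7=3.
Step 45. [r3c4∈{5}] nothing but 5 survives at r3c4 ⇒ r3c4=5.
Step 46. [r1c2∈{6}] nothing but 6 survives at r1c2 ⇒ r1c2=6.
Step 47. [r9c6∈{6}] r9c6's peers cover all but 6 ⇒ r9c6=6.
Step 48. [r3c8∈{1}] only 1 remains possible at r3c8, so r3c8=1.
Step 49. [r6c8∈{5}] nothing but 5 survives at r6c8, so r6c8=5.
Step 50. [r8c6∈{2}] only 2 remains possible at r8c6 ⇒ r8c6=2.
Step 51. [r3c1∈{4}] r3c1 has the single candidate 4, so r3c1=4.
Step 52. [r6c7∈{6}] nothing but 6 survives at r6c7, so r6c7=6.

Answer: 5 6 3 2 1 9 4 8 7 / 7 1 2 6 8 4 5 9 3 / 4 9 8 5 3 7 2 1 6 / 8 7 9 3 6 5 1 2 4 / 6 5 1 4 2 8 3 7 9 / 2 3 4 9 7 1 6 5 8 / 9 2 6 7 5 3 8 4 1 / 3 8 7 1 4 2 9 6 5 / 1 4 5 8 9 6 7 3 2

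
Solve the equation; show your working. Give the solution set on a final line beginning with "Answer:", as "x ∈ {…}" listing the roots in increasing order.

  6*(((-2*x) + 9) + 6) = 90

Step 1. [6*(((-2*x) + 9) + 6) = 90] divide by the outer 6, so div: ((-2*x) + 9) + 6 = 15.
Step 2. [((-2*x) + 9) + 6 = 15] 6 comes off first (subtract 6) ⇒ sub: (-2*x) + 9 = 9.
Step 3. [(-2*x) + 9 = 9] peel the +9: subtract 9 from each side ⇒ sub: -2*x = 0.
Step 4. [-2*x = 0] -2 out front; divide by -2. So div: x = 0.

Answer: x ∈ {0}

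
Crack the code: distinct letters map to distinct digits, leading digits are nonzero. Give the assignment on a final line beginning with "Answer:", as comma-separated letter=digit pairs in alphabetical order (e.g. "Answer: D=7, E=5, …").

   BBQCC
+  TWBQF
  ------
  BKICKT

Step 1. [B] adding two 5-digit numbers gives at most 5+1 digits, and here it does — B is that final carry and must be 1. So B=1.
Step 2. [col 1: C + F ≡ T (mod 10)] column 1 (C + F ≡ T (mod 10), carry-in 0) doesn't pin C yet; pick C=6 and continue, so C=6.
Step 3. [col 1: C + F ≡ T (mod 10)] F=3 is one option consistent with column 1 (C + F ≡ T (mod 10), carry-in 0) — take it ⇒ F=3.
Step 4. [col 1: C + F ≡ T (mod 10)] column 1: given C=6, F=3, carry-in 0, and digits 1,3,6 already taken and all letters distinct, C+F≡T (mod 10) forces T=9. So T=9.
Step 5. [col 2: C + Q ≡ K (mod 10)] several values work for K in column 2 (C + Q ≡ K (mod 10), carry-in 0); try K=0. So K=0.
Step 6. [col 2: C + Q ≡ K (mod 10)] column 2 reads C+Q+carry(0)=K with C=6, K=0; with digits 0,1,3,6,9 already taken and all letters distinct, the only value for Q is 4 ⇒ Q=4.
Step 7. [col 4: B + W ≡ I (mod 10)] column 4: given B=1, carry-in 0, and digits 0,1,3,4,6,9 already taken and all letters distinct, B+W≡I (mod 10) forces W=7, so W=7.
Step 8. [col 4: B + W ≡ I (mod 10)] column 4 reads B+W+carry(0)=I with B=1, W=7; with digits 0,1,3,4,6,7,9 already taken and all letters distinct, the only value for I is 8. So I=8.

Answer: B=1, C=6, F=3, I=8, K=0, Q=4, T=9, W=7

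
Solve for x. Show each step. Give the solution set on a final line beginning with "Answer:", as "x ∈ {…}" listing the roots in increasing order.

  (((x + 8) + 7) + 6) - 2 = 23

Step 1. [(((x + 8) + 7) + 6) - 2 = 23] the outer -2 inverts by adding 2, so sub: ((x + 8) + 7) + 6 = 25.
Step 2. [((x + 8) + 7) + 6 = 25] subtract 6: x sits inside (… + 6) ⇒ sub: (x + 8) + 7 = 19.
Step 3. [(x + 8) + 7 = 19] peel the +7: subtract 7 from each side ⇒ sub: x + 8 = 12.
Step 4. [x + 8 = 12] 8 comes off first (subtract 8), so sub: x = 4.

Answer: x ∈ {4}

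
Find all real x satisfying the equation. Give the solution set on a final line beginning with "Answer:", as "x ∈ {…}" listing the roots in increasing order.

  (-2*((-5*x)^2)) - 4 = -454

Step 1. [(-2*((-5*x)^2)) - 4 = -454] -2 | LHS and -2 | -454: pull -2 out, so factor: ((-5*x)^2) + 2 = 227.
Step 2. [((-5*x)^2) + 2 = 227] peel the +2: subtract 2 from each side ⇒ sub: (-5*x)^2 = 225.
Step 3. [(-5*x)^2 = 225] √ both sides: 225 ≥ 0 gives two branches. So sqrt: -5*x = 15 or -15.
Step 4. [-5*x = 15 or -15] -5 out front; divide by -5. So div: x = -3 or 3.

Answer: x ∈ {-3, 3}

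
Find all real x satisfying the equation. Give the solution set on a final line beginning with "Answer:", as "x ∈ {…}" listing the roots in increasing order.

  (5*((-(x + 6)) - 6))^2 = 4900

Step 1. [(5*((-(x + 6)) - 6))^2 = 4900] LHS squared, RHS 4900 ≥ 0: apply √ (±), so sqrt: 5*((-(x + 6)) - 6) = 70 or -70.
Step 2. [5*((-(x + 6)) - 6) = 70 or -70] divide by the outer 5. So div: (-(x + 6)) - 6 = 14 or -14.
Step 3. [(-(x + 6)) - 6 = 14 or -14] peel the -6: add 6 from each side. So sub: -(x + 6) = 20 or -8.
Step 4. [-(x + 6) = 20 or -8] leading − — multiply by −1 ⇒ neg: x + 6 = -20 or 8.
Step 5. [x + 6 = -20 or 8] 6 comes off first (subtract 6), so sub: x = -26 or 2.

Answer: x ∈ {-26, 2}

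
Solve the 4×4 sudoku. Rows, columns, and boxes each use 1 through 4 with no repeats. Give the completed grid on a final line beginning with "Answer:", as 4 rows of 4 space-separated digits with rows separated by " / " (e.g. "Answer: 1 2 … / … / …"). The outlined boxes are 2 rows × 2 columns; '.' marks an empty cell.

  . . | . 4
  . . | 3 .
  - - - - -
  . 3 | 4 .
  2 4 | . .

Step 1. [r4c3∈{1}] only 1 remains possible at r4c3. So r4c3=1.
Step 2. [r2c4∈{1,2}] across col 4, 1 lands solely at r2c4, so r2c4=1.
Step 3. [r1c2∈{1,2}] in col 2, 1 fits only at r1c2 ⇒ r1c2=1.
Step 4. [r2c1∈{4}] only 4 remains possible at r2c1 ⇒ r2c1=4.
Step 5. [r4c4∈{3}] r4c4 is down to just 3. So r4c4=3.
Step 6. [r2c2∈{2}] r2c2 is down to just 2, so r2c2=2.
Step 7. [r1c3∈{2}] r1c3 is down to just 2, so r1c3=2.
Step 8. [r3c1∈{1}] nothing but 1 survives at r3c1. So r3c1=1.
Step 9. [r3c4∈{2}] nothing but 2 survives at r3c4. So r3c4=2.
Step 10. [r1c1∈{3}] r1c1's peers cover all but 3. So r1c1=3.

Answer: 3 1 2 4 / 4 2 3 1 / 1 3 4 2 / 2 4 1 3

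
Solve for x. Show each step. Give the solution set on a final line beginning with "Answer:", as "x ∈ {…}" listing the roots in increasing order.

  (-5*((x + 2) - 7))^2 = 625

Step 1. [(-5*((x + 2) - 7))^2 = 625] √ both sides: 625 ≥ 0 gives two branches ⇒ sqrt: -5*((x + 2) - 7) = 25 or -25.
Step 2. [-5*((x + 2) - 7) = 25 or -25] leading coefficient -5: divide by -5 ⇒ div: (x + 2) - 7 = -5 or 5.
Step 3. [(x + 2) - 7 = -5 or 5] -7 is outermost — add 7 both sides, so sub: x + 2 = 2 or 12.
Step 4. [x + 2 = 2 or 12] the outer +2 inverts by subtracting 2 ⇒ sub: x = 0 or 10.

Answer: x ∈ {0, 10}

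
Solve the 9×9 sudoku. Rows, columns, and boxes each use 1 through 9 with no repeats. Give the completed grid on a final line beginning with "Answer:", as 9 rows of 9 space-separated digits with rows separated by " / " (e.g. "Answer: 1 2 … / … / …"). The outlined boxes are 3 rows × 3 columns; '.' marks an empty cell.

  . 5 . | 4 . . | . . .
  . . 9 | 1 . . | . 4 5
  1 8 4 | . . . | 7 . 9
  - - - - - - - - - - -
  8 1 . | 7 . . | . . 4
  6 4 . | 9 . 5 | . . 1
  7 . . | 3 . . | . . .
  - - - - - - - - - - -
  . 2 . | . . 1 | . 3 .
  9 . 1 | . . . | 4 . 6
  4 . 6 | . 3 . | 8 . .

Step 1. [r1c9∈{2,3,8}] r1c9 is the only open cell in col 9 admitting 3. So r1c9=3.
Step 2. [r1c8∈{1,2,6,8}] box 3 places 8 nowhere but r1c8, so r1c8=8.
Step 3. [r5c5∈{2,8}] in row 5, 8 fits only at r5c5. So r5c5=8.
Step 4. [r9c2∈{7}] r9c2 is down to just 7 ⇒ r9c2=7.
Step 5. [r1c1∈{2}] nothing but 2 survives at r1c1 ⇒ r1c1=2.
Step 6. [r7c5∈{4,5,6,7,9}] across row 7, 4 lands solely at r7c5 ⇒ r7c5=4.
Step 7. [r9c9∈{2}] r9c9 is down to just 2 ⇒ r9c9=2.
Step 8. [r9c4∈{5}] r9c4 is down to just 5 ⇒ r9c4=5.
Step 9. [r2c6∈{2,3,6,7,8}] 8 has one home in row 2: r2c6, so r2c6=8.
Step 10. [r2c5∈{2,6,7}] r2c5 is the only open cell in row 2 admitting 7 ⇒ r2c5=7.
Step 11. [r8c5∈{2}] r8c5 has the single candidate 2 ⇒ r8c5=2.
Step 12. [r4c5∈{6}] r4c5 is down to just 6 ⇒ r4c5=6.
Step 13. [r2c7∈{2,6}] in row 2, 2 fits only at r2c7 ⇒ r2c7=2.
Step 14. [r8c8∈{5,7}] 5 has one home in row 8: r8c8 ⇒ r8c8=5.
Step 15. [r4c6∈{2}] r4c6's peers cover all but 2, so r4c6=2.
Step 16. [r3c8∈{6}] r3c8 has the single candidate 6 ⇒ r3c8=6.
Step 17. [r4c8∈{9}] r4c8 is down to just 9. So r4c8=9.
Step 18. [r7c3∈{5,8}] col 3 places 8 nowhere but r7c3, so r7c3=8.
Step 19. [r6c8∈{2}] only 2 remains possible at r6c8. So r6c8=2.
Step 20. [r5c7∈{3}] r5c7's peers cover all but 3, so r5c7=3.
Step 21. [r4c7∈{5}] r4c7's peers cover all but 5 ⇒ r4c7=5.
Step 22. [r1c6∈{6,9}] 6 has one home in row 1: r1c6, so r1c6=6.
Step 23. [r2c1∈{3}] only 3 remains possible at r2c1 ⇒ r2c1=3.
Step 24. [r6c6∈{4}] nothing but 4 survives at r6c6 ⇒ r6c6=4.
Step 25. [r1c3∈{7}] r1c3's peers cover all but 7 ⇒ r1c3=7.
Step 26. [r8c2∈{3}] r8c2 is down to just 3. So r8c2=3.
Step 27. [r7c7∈{9}] r7c7 is down to just 9. So r7c7=9.
Step 28. [r2c2∈{6}] r2c2's peers cover all but 6. So r2c2=6.
Step 29. [r1c7∈{1}] r1c7's peers cover all but 1, so r1c7=1.
Step 30. [r8c6∈{7}] only 7 remains possible at r8c6. So r8c6=7.
Step 31. [r9c6∈{9}] nothing but 9 survives at r9c6, so r9c6=9.
Step 32. [r7c9∈{7}] r7c9 has the single candidate 7 ⇒ r7c9=7.
Step 33. [r6c3∈{5}] r6c3 is down to just 5, so r6c3=5.
Step 34. [r6c5∈{1}] r6c5 is down to just 1 ⇒ r6c5=1.
Step 35. [r5c3∈{2}] nothing but 2 survives at r5c3, so r5c3=2.
Step 36. [r5c8∈{7}] r5c8 has the single candidate 7. So r5c8=7.
Step 37. [r4c3∈{3}] r4c3 is down to just 3, so r4c3=3.
Step 38. [r7c4∈{6}] r7c4 is down to just 6 ⇒ r7c4=6.
Step 39. [r7c1∈{5}] r7c1 has the single candidate 5. So r7c1=5.
Step 40. [r6c7∈{6}] r6c7 has the single candidate 6, so r6c7=6.
Step 41. [r9c8∈{1}] r9c8 is down to just 1 ⇒ r9c8=1.
Step 42. [r3c6∈{3}] r3c6 is down to just 3 ⇒ r3c6=3.
Step 43. [r6c9∈{8}] r6c9 has the single candidate 8, so r6c9=8.
Step 44. [r8c4∈{8}] only 8 remains possible at r8c4, so r8c4=8.
Step 45. [r3c4∈{2}] r3c4's peers cover all but 2 ⇒ r3c4=2.
Step 46. [r6c2∈{9}] r6c2 has the single candidate 9, so r6c2=9.
Step 47. [r1c5∈{9}] r1c5 is down to just 9 ⇒ r1c5=9.
Step 48. [r3c5∈{5}] r3c5's peers cover all but 5 ⇒ r3c5=5.

Answer: 2 5 7 4 9 6 1 8 3 / 3 6 9 1 7 8 2 4 5 / 1 8 4 2 5 3 7 6 9 / 8 1 3 7 6 2 5 9 4 / 6 4 2 9 8 5 3 7 1 / 7 9 5 3 1 4 6 2 8 / 5 2 8 6 4 1 9 3 7 / 9 3 1 8 2 7 4 5 6 / 4 7 6 5 3 9 8 1 2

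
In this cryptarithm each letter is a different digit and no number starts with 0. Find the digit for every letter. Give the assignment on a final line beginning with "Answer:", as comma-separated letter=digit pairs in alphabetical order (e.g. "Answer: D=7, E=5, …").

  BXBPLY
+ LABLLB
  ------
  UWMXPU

Step 1. [col 1: Y + B ≡ U (mod 10)] column 1 (Y + B ≡ U (mod 10), carry-in 0) doesn't pin Y yet; pick Y=4 and continue. So Y=4.
Step 2. [col 1: Y + B ≡ U (mod 10)] column 1 (Y + B ≡ U (mod 10), carry-in 0) doesn't pin B yet; pick B=1 and continue, so B=1.
Step 3. [col 1: Y + B ≡ U (mod 10)] column 1: given Y=4, B=1, carry-in 0, and digits 1,4 already taken and all letters distinct, Y+B≡U (mod 10) forces U=5, so U=5.
Step 4. [col 2: L + L ≡ P (mod 10)] no forcing yet in column 2 (carry-in 0); L=3 is free and consistent — try it, so L=3.
Step 5. [col 2: L + L ≡ P (mod 10)] in column 2 we have L+L≡P with carry-in 0; given L=3 and digits 1,3,4,5 already taken and all letters distinct, that pins P to 6, so P=6.
Step 6. [col 3: P + L ≡ X (mod 10)] column 3 reads P+L+carry(0)=X with P=6, L=3; with digits 1,3,4,5,6 already taken and all letters distinct, the only value for X is 9 ⇒ X=9.
Step 7. [col 4: B + B ≡ M (mod 10)] column 4 reads B+B+carry(0)=M with B=1; with digits 1,3,4,5,6,9 already taken and all letters distinct, the only value for M is 2. So M=2.
Step 8. [col 5: X + A ≡ W (mod 10)] in column 5 we have X+A≡W with carry-in 0; given X=9 and digits 1,2,3,4,5,6,9 already taken and all letters distinct, that pins W to 7, so W=7.
Step 9. [col 5: X + A ≡ W (mod 10)] in column 5 we have X+A≡W with carry-in 0; given X=9, W=7 and digits 1,2,3,4,5,6,7,9 already taken and all letters distinct, that pins A to 8, so A=8.

Answer: A=8, B=1, L=3, M=2, P=6, U=5, W=7, X=9, Y=4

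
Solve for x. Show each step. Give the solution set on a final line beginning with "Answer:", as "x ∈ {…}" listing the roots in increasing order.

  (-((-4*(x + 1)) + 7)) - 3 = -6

Step 1. [(-((-4*(x + 1)) + 7)) - 3 = -6] add 3: x sits inside (… - 3). So sub: -((-4*(x + 1)) + 7) = -3.
Step 2. [-((-4*(x + 1)) + 7) = -3] LHS negated; negate both sides ⇒ neg: (-4*(x + 1)) + 7 = 3.
Step 3. [(-4*(x + 1)) + 7 = 3] peel the +7: subtract 7 from each side, so sub: -4*(x + 1) = -4.
Step 4. [-4*(x + 1) = -4] leading coefficient -4: divide by -4 ⇒ div: x + 1 = 1.
Step 5. [x + 1 = 1] 1 comes off first (subtract 1). So sub: x = 0.

Answer: x ∈ {0}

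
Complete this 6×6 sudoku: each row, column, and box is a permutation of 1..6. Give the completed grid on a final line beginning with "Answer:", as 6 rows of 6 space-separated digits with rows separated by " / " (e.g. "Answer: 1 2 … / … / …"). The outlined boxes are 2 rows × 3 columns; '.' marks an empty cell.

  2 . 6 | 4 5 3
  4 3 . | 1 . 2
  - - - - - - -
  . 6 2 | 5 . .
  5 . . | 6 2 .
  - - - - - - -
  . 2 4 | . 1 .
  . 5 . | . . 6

Step 1. [r5c4∈{3}] r5c4 is down to just 3, so r5c4=3.
Step 2. [r4c3∈{1,3}] across row 4, 3 lands solely at r4c3. So r4c3=3.
Step 3. [r3c1∈{1}] r3c1 has the single candidate 1. So r3c1=1.
Step 4. [r3c6∈{4}] r3c6 is down to just 4 ⇒ r3c6=4.
Step 5. [r5c1∈{6}] only 6 remains possible at r5c1 ⇒ r5c1=6.
Step 6. [r2c5∈{6}] r2c5 is down to just 6. So r2c5=6.
Step 7. [r4c2∈{4}] r4c2 has the single candidate 4 ⇒ r4c2=4.
Step 8. [r6c4∈{2}] r6c4 is down to just 2, so r6c4=2.
Step 9. [r6c3∈{1}] r6c3 has the single candidate 1 ⇒ r6c3=1.
Step 10. [r4c6∈{1}] r4c6 is down to just 1 ⇒ r4c6=1.
Step 11. [r5c6∈{5}] only 5 remains possible at r5c6 ⇒ r5c6=5.
Step 12. [r1c2∈{1}] only 1 remains possible at r1c2 ⇒ r1c2=1.
Step 13. [r2c3∈{5}] r2c3's peers cover all but 5. So r2c3=5.
Step 14. [r3c5∈{3}] r3c5 has the single candidate 3. So r3c5=3.
Step 15. [r6c1∈{3}] r6c1's peers cover all but 3. So r6c1=3.
Step 16. [r6c5∈{4}] nothing but 4 survives at r6c5. So r6c5=4.

Answer: 2 1 6 4 5 3 / 4 3 5 1 6 2 / 1 6 2 5 3 4 / 5 4 3 6 2 1 / 6 2 4 3 1 5 / 3 5 1 2 4 6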